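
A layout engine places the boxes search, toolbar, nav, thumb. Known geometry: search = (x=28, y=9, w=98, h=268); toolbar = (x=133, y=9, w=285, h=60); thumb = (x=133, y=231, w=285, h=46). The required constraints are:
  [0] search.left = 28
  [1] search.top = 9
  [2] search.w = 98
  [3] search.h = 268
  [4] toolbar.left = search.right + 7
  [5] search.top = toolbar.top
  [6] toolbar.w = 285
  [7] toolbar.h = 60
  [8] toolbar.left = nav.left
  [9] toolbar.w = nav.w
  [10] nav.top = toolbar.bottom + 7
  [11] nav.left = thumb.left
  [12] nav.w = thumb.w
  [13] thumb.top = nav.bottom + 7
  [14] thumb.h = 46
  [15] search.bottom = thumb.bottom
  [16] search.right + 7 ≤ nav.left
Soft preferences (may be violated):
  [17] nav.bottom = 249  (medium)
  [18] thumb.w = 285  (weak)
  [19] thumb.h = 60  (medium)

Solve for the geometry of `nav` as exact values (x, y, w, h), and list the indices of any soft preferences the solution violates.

nav = (x=133, y=76, w=285, h=148)
violated soft preferences: 17, 19

1. nav.x = 133  [toolbar.left = nav.left]
2. nav.w = 285  [toolbar.w = nav.w]
3. nav.y = 76  [nav.top = toolbar.bottom + 7]
4. nav.h = 148  [thumb.top = nav.bottom + 7]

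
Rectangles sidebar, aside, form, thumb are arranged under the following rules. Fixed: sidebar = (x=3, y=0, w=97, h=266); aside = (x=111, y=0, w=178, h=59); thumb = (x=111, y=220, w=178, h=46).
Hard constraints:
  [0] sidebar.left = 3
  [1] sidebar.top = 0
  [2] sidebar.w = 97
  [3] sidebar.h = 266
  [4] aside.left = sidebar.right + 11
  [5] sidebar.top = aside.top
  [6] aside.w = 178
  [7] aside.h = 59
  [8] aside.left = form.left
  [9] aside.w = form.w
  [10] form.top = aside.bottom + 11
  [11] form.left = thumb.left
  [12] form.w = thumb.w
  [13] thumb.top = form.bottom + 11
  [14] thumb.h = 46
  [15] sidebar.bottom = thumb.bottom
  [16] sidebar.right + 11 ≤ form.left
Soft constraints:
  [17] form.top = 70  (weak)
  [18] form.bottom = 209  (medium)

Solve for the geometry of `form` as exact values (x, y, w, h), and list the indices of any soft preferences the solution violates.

1. form.x = 111  [aside.left = form.left]
2. form.w = 178  [aside.w = form.w]
3. form.y = 70  [form.top = aside.bottom + 11]
4. form.h = 139  [thumb.top = form.bottom + 11]

form = (x=111, y=70, w=178, h=139)
violated soft preferences: none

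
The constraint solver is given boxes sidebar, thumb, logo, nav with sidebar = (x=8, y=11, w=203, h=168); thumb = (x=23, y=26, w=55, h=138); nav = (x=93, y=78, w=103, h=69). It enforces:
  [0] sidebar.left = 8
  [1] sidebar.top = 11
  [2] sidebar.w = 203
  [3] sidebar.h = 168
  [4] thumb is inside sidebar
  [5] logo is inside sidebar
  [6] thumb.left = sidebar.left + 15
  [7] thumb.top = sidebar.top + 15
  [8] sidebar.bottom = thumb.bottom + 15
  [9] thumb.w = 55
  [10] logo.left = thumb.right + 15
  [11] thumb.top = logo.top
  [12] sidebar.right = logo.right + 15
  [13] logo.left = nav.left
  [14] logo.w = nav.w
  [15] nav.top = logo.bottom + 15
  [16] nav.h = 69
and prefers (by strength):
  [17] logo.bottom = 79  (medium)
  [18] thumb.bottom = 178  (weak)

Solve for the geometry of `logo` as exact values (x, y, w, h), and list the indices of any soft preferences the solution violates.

1. logo.x = 93  [logo.left = thumb.right + 15]
2. logo.y = 26  [thumb.top = logo.top]
3. logo.w = 103  [sidebar.right = logo.right + 15]
4. logo.h = 37  [nav.top = logo.bottom + 15]

logo = (x=93, y=26, w=103, h=37)
violated soft preferences: 17, 18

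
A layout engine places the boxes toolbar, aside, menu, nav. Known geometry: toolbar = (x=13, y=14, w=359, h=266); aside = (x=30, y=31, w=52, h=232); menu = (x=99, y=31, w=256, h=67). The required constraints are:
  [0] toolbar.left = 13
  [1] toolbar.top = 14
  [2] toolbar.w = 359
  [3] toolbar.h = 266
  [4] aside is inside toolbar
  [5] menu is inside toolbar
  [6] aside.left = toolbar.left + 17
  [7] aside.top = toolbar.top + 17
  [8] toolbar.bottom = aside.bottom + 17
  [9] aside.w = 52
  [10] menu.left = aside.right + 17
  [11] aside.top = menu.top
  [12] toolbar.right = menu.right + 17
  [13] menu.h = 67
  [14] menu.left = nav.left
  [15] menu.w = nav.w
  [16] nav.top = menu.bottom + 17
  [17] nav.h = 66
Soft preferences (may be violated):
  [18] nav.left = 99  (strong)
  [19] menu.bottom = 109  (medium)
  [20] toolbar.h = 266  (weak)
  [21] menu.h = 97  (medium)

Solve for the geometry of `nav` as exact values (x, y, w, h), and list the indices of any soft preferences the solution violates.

1. nav.x = 99  [menu.left = nav.left]
2. nav.w = 256  [menu.w = nav.w]
3. nav.y = 115  [nav.top = menu.bottom + 17]
4. nav.h = 66  [nav.h = 66]

nav = (x=99, y=115, w=256, h=66)
violated soft preferences: 19, 21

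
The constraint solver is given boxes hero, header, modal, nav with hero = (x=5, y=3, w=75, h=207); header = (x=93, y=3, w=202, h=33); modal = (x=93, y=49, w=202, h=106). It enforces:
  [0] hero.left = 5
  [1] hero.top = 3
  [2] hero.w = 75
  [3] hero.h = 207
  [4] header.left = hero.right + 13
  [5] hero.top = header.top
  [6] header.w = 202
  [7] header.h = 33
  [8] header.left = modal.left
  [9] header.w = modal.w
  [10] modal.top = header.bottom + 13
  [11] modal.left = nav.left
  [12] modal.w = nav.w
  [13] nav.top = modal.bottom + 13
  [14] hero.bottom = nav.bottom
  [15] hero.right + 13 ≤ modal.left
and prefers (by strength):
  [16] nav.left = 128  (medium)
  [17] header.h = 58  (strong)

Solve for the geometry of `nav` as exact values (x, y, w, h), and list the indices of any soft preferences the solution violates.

1. nav.x = 93  [modal.left = nav.left]
2. nav.w = 202  [modal.w = nav.w]
3. nav.y = 168  [nav.top = modal.bottom + 13]
4. nav.h = 42  [hero.bottom = nav.bottom]

nav = (x=93, y=168, w=202, h=42)
violated soft preferences: 16, 17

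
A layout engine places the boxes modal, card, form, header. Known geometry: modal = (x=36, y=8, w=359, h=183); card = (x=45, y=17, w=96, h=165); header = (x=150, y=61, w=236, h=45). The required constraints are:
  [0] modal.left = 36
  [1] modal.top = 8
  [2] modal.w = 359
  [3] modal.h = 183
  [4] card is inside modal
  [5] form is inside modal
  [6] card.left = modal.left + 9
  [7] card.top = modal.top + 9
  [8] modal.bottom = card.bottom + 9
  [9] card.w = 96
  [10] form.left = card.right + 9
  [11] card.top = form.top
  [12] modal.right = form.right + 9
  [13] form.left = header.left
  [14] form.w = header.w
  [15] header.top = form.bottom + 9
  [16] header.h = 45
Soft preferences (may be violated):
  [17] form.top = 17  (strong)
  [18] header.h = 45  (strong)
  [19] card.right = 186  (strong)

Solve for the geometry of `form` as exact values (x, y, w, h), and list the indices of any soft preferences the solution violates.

form = (x=150, y=17, w=236, h=35)
violated soft preferences: 19

1. form.x = 150  [form.left = card.right + 9]
2. form.y = 17  [card.top = form.top]
3. form.w = 236  [modal.right = form.right + 9]
4. form.h = 35  [header.top = form.bottom + 9]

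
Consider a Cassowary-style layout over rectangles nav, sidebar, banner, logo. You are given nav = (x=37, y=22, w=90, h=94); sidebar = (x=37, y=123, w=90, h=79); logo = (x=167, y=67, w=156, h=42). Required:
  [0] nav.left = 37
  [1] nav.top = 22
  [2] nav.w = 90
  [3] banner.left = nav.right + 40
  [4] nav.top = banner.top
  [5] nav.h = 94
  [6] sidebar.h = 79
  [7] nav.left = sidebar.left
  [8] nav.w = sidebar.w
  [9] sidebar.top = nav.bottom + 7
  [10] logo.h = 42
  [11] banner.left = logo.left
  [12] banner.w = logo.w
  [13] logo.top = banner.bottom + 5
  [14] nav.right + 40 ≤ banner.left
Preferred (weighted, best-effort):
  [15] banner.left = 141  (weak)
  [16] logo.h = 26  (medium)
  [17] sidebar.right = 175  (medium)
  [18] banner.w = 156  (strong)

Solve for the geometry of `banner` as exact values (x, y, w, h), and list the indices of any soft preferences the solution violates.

banner = (x=167, y=22, w=156, h=40)
violated soft preferences: 15, 16, 17

1. banner.x = 167  [banner.left = nav.right + 40]
2. banner.y = 22  [nav.top = banner.top]
3. banner.w = 156  [banner.w = logo.w]
4. banner.h = 40  [logo.top = banner.bottom + 5]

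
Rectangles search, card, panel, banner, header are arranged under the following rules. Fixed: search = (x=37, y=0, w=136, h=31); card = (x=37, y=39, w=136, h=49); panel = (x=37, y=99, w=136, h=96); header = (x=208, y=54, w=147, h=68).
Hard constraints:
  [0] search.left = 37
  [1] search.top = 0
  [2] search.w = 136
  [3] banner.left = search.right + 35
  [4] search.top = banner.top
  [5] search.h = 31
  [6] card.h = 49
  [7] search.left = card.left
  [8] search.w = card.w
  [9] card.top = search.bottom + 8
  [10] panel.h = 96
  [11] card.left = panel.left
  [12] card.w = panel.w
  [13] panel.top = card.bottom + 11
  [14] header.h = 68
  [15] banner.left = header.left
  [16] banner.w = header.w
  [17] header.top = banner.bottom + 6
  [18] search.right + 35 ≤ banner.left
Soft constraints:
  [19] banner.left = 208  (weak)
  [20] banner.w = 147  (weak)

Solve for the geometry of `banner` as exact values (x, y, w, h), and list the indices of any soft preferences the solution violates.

1. banner.x = 208  [banner.left = search.right + 35]
2. banner.y = 0  [search.top = banner.top]
3. banner.w = 147  [banner.w = header.w]
4. banner.h = 48  [header.top = banner.bottom + 6]

banner = (x=208, y=0, w=147, h=48)
violated soft preferences: none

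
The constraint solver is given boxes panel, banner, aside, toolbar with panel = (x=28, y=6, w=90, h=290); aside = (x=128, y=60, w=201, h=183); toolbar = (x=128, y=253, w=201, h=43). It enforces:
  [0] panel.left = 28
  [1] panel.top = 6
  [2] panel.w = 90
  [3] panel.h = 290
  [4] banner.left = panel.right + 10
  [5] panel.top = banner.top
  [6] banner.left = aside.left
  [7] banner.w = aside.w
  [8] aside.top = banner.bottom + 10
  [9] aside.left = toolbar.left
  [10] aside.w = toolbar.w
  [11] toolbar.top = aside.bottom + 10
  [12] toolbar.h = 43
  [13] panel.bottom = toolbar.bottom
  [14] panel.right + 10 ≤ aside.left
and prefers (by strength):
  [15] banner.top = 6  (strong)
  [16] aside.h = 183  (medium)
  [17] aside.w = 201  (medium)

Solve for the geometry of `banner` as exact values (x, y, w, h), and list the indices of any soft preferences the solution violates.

banner = (x=128, y=6, w=201, h=44)
violated soft preferences: none

1. banner.x = 128  [banner.left = panel.right + 10]
2. banner.y = 6  [panel.top = banner.top]
3. banner.w = 201  [banner.w = aside.w]
4. banner.h = 44  [aside.top = banner.bottom + 10]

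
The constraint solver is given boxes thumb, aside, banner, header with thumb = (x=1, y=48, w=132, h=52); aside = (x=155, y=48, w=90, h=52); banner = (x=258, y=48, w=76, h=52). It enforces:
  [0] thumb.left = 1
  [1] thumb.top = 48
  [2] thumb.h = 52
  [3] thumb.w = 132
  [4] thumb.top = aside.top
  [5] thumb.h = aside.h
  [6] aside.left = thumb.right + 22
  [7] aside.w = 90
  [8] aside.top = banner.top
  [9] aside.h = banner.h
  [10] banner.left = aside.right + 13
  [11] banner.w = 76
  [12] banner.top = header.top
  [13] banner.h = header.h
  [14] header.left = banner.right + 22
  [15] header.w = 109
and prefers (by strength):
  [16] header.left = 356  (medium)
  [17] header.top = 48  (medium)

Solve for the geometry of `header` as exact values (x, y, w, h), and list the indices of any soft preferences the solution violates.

header = (x=356, y=48, w=109, h=52)
violated soft preferences: none

1. header.y = 48  [banner.top = header.top]
2. header.h = 52  [banner.h = header.h]
3. header.x = 356  [header.left = banner.right + 22]
4. header.w = 109  [header.w = 109]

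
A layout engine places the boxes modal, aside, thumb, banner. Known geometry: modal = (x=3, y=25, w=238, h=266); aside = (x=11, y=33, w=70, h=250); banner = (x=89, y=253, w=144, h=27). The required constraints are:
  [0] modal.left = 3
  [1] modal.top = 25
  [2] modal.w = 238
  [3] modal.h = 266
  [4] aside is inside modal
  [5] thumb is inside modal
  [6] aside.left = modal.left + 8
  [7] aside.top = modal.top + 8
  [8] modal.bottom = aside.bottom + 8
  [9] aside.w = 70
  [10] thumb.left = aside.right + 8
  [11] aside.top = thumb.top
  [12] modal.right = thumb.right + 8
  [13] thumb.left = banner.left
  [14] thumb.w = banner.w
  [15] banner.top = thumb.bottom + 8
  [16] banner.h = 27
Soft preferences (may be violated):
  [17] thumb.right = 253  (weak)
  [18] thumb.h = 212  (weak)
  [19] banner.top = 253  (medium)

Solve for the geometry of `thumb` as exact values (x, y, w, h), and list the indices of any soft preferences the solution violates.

thumb = (x=89, y=33, w=144, h=212)
violated soft preferences: 17

1. thumb.x = 89  [thumb.left = aside.right + 8]
2. thumb.y = 33  [aside.top = thumb.top]
3. thumb.w = 144  [modal.right = thumb.right + 8]
4. thumb.h = 212  [banner.top = thumb.bottom + 8]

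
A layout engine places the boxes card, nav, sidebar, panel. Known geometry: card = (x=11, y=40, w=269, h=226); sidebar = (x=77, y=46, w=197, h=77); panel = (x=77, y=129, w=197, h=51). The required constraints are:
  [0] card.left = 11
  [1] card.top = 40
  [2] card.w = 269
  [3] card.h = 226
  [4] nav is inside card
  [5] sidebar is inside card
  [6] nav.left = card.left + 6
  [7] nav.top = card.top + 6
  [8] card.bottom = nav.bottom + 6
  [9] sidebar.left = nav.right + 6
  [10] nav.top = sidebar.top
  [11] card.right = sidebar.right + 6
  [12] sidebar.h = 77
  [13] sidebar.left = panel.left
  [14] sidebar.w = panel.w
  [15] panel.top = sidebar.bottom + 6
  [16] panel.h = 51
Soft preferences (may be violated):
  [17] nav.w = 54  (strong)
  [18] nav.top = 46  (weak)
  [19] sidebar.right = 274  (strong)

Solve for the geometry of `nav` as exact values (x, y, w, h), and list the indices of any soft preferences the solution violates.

1. nav.x = 17  [nav.left = card.left + 6]
2. nav.y = 46  [nav.top = card.top + 6]
3. nav.h = 214  [card.bottom = nav.bottom + 6]
4. nav.w = 54  [sidebar.left = nav.right + 6]

nav = (x=17, y=46, w=54, h=214)
violated soft preferences: none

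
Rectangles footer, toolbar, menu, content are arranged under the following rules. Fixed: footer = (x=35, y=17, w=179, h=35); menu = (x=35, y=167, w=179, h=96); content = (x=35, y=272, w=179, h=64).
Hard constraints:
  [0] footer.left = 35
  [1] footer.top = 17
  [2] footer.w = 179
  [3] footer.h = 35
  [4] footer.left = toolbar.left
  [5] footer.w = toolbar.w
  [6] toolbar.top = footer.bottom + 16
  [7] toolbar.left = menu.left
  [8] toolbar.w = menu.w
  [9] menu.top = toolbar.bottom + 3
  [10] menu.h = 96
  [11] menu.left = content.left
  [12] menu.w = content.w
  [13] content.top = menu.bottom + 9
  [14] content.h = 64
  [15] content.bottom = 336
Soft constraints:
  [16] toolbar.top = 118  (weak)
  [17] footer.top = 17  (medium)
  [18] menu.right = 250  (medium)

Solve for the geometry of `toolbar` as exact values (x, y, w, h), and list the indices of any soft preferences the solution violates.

1. toolbar.x = 35  [footer.left = toolbar.left]
2. toolbar.w = 179  [footer.w = toolbar.w]
3. toolbar.y = 68  [toolbar.top = footer.bottom + 16]
4. toolbar.h = 96  [menu.top = toolbar.bottom + 3]

toolbar = (x=35, y=68, w=179, h=96)
violated soft preferences: 16, 18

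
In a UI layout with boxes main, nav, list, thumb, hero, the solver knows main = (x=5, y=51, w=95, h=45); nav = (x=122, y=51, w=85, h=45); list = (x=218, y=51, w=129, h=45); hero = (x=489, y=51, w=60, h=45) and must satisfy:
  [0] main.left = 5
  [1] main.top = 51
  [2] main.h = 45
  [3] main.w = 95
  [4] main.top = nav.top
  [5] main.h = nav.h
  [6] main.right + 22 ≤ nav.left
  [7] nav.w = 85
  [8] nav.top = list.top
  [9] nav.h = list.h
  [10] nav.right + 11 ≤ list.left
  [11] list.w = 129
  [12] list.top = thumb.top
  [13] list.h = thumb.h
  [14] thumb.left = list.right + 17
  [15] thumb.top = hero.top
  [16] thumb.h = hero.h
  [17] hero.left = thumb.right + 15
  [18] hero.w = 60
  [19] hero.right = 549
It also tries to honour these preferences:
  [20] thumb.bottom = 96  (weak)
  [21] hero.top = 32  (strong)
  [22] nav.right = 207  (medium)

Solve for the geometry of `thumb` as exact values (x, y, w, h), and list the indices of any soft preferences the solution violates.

1. thumb.y = 51  [list.top = thumb.top]
2. thumb.h = 45  [list.h = thumb.h]
3. thumb.x = 364  [thumb.left = list.right + 17]
4. thumb.w = 110  [hero.left = thumb.right + 15]

thumb = (x=364, y=51, w=110, h=45)
violated soft preferences: 21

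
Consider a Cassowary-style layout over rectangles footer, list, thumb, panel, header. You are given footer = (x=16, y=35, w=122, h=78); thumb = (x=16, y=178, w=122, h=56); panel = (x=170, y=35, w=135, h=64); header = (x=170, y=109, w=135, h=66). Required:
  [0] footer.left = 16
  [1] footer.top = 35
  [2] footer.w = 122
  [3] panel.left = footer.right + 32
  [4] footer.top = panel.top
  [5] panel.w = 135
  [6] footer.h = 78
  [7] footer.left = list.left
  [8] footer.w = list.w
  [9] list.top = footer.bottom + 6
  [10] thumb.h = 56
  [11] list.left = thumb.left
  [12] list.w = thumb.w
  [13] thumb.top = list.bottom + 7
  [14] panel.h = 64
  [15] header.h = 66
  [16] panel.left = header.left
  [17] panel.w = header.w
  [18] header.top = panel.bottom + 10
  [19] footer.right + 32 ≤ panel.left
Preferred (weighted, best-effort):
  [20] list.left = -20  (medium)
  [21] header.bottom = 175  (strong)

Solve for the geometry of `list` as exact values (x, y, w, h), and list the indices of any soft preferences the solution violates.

1. list.x = 16  [footer.left = list.left]
2. list.w = 122  [footer.w = list.w]
3. list.y = 119  [list.top = footer.bottom + 6]
4. list.h = 52  [thumb.top = list.bottom + 7]

list = (x=16, y=119, w=122, h=52)
violated soft preferences: 20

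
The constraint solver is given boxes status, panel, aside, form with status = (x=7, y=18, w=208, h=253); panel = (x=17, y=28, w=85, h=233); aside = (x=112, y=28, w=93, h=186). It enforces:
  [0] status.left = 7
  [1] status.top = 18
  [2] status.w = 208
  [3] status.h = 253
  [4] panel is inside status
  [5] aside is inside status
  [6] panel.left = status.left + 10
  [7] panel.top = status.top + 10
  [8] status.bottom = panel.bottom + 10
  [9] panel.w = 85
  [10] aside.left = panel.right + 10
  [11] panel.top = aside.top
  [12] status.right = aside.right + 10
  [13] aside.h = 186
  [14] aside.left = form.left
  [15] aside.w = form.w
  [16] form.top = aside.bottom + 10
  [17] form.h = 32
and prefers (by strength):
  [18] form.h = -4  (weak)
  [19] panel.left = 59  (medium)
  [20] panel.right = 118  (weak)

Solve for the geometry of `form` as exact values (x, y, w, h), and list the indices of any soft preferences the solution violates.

form = (x=112, y=224, w=93, h=32)
violated soft preferences: 18, 19, 20

1. form.x = 112  [aside.left = form.left]
2. form.w = 93  [aside.w = form.w]
3. form.y = 224  [form.top = aside.bottom + 10]
4. form.h = 32  [form.h = 32]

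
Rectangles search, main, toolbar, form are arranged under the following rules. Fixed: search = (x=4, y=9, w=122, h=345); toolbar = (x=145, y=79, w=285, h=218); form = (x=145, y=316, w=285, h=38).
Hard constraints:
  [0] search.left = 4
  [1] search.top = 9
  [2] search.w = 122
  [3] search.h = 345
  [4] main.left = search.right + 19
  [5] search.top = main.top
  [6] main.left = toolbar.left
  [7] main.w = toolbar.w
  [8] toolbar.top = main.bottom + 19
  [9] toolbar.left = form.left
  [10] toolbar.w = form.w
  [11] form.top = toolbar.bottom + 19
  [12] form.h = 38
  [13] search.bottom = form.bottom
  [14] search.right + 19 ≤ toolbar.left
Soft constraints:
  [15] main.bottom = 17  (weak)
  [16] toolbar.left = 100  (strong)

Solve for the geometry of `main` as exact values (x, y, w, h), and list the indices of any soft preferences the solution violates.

1. main.x = 145  [main.left = search.right + 19]
2. main.y = 9  [search.top = main.top]
3. main.w = 285  [main.w = toolbar.w]
4. main.h = 51  [toolbar.top = main.bottom + 19]

main = (x=145, y=9, w=285, h=51)
violated soft preferences: 15, 16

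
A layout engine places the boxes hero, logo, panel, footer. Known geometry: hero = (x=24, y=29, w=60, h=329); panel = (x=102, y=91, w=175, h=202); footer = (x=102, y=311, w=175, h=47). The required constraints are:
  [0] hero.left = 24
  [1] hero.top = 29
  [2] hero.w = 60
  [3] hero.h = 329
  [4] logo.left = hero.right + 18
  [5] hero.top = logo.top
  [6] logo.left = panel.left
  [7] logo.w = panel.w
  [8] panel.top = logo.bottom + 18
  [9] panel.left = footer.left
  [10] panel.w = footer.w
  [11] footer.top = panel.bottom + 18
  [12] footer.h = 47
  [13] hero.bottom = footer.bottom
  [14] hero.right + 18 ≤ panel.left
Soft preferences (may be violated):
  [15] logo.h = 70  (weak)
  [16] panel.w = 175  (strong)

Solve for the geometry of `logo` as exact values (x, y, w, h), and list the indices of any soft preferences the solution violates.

logo = (x=102, y=29, w=175, h=44)
violated soft preferences: 15

1. logo.x = 102  [logo.left = hero.right + 18]
2. logo.y = 29  [hero.top = logo.top]
3. logo.w = 175  [logo.w = panel.w]
4. logo.h = 44  [panel.top = logo.bottom + 18]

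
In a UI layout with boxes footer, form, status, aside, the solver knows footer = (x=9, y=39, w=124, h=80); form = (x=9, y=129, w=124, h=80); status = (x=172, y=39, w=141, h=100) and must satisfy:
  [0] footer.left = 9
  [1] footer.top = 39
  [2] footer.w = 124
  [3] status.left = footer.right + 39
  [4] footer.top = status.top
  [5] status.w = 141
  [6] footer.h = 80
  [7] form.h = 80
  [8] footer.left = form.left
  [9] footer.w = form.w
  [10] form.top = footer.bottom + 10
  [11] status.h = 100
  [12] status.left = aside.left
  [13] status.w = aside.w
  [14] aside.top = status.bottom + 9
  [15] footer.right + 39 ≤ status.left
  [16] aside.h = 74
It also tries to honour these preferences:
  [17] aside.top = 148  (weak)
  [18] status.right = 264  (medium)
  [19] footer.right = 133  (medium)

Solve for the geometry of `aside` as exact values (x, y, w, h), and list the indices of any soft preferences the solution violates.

1. aside.x = 172  [status.left = aside.left]
2. aside.w = 141  [status.w = aside.w]
3. aside.y = 148  [aside.top = status.bottom + 9]
4. aside.h = 74  [aside.h = 74]

aside = (x=172, y=148, w=141, h=74)
violated soft preferences: 18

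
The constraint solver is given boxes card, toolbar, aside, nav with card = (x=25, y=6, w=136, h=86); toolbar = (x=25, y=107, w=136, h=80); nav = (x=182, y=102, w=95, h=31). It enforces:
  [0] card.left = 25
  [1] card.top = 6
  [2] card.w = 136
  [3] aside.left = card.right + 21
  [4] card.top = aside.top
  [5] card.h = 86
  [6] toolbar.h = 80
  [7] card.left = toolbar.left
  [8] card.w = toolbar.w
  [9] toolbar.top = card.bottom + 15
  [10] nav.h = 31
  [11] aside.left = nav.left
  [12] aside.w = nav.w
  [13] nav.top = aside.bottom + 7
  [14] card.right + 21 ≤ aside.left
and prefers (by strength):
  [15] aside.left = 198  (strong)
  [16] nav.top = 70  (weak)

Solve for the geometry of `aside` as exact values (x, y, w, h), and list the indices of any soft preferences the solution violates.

aside = (x=182, y=6, w=95, h=89)
violated soft preferences: 15, 16

1. aside.x = 182  [aside.left = card.right + 21]
2. aside.y = 6  [card.top = aside.top]
3. aside.w = 95  [aside.w = nav.w]
4. aside.h = 89  [nav.top = aside.bottom + 7]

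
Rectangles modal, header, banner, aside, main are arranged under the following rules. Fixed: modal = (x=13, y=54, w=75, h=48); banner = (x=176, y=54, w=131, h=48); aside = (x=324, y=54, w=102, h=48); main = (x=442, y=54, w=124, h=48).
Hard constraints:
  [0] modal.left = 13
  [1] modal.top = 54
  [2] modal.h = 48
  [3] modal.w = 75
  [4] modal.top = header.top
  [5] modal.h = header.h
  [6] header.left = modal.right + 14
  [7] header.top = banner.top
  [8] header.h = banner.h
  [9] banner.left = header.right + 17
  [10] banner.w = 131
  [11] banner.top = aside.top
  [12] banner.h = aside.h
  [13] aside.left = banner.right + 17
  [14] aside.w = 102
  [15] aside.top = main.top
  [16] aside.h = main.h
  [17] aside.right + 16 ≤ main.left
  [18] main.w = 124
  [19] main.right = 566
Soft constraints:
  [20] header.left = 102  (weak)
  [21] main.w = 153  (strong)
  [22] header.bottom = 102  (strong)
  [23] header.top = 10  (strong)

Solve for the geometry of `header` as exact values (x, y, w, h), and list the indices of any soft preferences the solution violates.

1. header.y = 54  [modal.top = header.top]
2. header.h = 48  [modal.h = header.h]
3. header.x = 102  [header.left = modal.right + 14]
4. header.w = 57  [banner.left = header.right + 17]

header = (x=102, y=54, w=57, h=48)
violated soft preferences: 21, 23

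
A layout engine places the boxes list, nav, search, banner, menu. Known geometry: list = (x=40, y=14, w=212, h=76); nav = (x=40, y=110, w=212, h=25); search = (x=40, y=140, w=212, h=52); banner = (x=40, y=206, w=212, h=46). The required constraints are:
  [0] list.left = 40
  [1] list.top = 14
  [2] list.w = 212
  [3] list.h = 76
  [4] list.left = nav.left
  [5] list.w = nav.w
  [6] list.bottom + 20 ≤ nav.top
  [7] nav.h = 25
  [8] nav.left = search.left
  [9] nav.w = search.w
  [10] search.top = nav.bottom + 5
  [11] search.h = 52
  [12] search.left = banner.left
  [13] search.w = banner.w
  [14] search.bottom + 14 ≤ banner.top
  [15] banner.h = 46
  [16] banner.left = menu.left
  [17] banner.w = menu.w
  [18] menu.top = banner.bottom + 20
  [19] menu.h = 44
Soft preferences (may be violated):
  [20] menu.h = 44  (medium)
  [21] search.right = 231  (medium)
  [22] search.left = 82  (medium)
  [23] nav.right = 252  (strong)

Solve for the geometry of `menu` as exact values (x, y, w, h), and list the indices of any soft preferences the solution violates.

menu = (x=40, y=272, w=212, h=44)
violated soft preferences: 21, 22

1. menu.x = 40  [banner.left = menu.left]
2. menu.w = 212  [banner.w = menu.w]
3. menu.y = 272  [menu.top = banner.bottom + 20]
4. menu.h = 44  [menu.h = 44]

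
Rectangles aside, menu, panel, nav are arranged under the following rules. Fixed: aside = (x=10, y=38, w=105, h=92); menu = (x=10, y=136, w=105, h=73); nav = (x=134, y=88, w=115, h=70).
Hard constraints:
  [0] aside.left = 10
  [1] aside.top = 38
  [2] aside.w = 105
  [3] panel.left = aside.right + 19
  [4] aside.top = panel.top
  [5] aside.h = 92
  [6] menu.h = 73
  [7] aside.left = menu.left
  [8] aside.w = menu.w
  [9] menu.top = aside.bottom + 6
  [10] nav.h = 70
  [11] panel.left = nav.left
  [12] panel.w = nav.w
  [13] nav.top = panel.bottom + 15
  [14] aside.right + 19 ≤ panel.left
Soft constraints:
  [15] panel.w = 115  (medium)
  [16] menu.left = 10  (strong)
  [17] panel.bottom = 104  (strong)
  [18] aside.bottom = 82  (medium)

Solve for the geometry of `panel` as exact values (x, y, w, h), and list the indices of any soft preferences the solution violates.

1. panel.x = 134  [panel.left = aside.right + 19]
2. panel.y = 38  [aside.top = panel.top]
3. panel.w = 115  [panel.w = nav.w]
4. panel.h = 35  [nav.top = panel.bottom + 15]

panel = (x=134, y=38, w=115, h=35)
violated soft preferences: 17, 18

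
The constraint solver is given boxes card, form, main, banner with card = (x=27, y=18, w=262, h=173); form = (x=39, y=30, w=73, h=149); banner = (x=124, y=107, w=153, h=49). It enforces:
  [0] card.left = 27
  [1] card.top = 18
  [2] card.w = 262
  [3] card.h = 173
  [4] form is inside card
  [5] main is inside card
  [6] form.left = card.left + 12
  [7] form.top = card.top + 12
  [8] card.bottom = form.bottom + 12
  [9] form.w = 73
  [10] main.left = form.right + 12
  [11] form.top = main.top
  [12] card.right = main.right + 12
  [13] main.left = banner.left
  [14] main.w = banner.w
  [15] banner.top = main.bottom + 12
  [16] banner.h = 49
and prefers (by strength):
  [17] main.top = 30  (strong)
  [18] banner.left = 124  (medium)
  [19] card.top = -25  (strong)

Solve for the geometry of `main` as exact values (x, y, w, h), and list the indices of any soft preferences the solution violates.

1. main.x = 124  [main.left = form.right + 12]
2. main.y = 30  [form.top = main.top]
3. main.w = 153  [card.right = main.right + 12]
4. main.h = 65  [banner.top = main.bottom + 12]

main = (x=124, y=30, w=153, h=65)
violated soft preferences: 19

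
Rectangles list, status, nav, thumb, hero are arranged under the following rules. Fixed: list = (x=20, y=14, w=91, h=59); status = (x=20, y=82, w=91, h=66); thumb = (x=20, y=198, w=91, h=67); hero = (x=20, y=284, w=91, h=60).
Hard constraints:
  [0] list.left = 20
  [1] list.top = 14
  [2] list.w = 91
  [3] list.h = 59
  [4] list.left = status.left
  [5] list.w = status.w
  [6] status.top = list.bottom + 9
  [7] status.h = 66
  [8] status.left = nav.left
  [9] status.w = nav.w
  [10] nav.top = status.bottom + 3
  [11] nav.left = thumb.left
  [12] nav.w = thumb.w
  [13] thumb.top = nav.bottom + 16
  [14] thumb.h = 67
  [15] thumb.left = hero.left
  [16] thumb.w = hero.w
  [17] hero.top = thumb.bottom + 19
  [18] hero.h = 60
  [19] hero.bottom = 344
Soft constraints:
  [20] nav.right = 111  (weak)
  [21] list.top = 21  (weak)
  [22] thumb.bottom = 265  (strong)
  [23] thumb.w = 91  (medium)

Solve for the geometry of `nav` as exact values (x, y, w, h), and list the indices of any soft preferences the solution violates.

nav = (x=20, y=151, w=91, h=31)
violated soft preferences: 21

1. nav.x = 20  [status.left = nav.left]
2. nav.w = 91  [status.w = nav.w]
3. nav.y = 151  [nav.top = status.bottom + 3]
4. nav.h = 31  [thumb.top = nav.bottom + 16]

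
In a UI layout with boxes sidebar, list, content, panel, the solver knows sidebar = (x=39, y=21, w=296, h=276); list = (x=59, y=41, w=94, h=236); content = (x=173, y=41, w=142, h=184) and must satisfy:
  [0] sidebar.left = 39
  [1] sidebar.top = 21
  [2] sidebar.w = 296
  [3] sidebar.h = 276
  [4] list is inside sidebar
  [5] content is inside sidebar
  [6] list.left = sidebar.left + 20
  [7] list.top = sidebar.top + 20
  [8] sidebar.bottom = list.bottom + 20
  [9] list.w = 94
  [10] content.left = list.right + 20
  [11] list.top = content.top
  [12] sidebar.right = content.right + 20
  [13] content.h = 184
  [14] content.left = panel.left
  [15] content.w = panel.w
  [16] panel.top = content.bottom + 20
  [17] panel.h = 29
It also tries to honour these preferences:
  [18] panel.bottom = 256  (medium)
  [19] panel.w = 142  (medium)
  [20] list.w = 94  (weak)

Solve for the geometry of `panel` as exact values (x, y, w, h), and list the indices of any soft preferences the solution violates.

1. panel.x = 173  [content.left = panel.left]
2. panel.w = 142  [content.w = panel.w]
3. panel.y = 245  [panel.top = content.bottom + 20]
4. panel.h = 29  [panel.h = 29]

panel = (x=173, y=245, w=142, h=29)
violated soft preferences: 18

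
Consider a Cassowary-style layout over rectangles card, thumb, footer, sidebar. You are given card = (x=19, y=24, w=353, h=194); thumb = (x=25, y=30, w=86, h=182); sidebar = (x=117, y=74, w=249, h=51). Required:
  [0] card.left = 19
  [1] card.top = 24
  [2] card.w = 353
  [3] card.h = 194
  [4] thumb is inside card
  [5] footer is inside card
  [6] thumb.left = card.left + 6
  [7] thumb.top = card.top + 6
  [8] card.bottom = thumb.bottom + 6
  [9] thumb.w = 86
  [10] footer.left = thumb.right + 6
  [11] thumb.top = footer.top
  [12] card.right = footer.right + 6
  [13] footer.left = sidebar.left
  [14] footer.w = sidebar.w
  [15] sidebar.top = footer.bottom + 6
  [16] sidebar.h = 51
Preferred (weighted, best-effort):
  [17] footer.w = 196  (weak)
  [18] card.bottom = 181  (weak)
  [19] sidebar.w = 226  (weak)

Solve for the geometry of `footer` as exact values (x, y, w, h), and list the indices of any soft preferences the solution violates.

footer = (x=117, y=30, w=249, h=38)
violated soft preferences: 17, 18, 19

1. footer.x = 117  [footer.left = thumb.right + 6]
2. footer.y = 30  [thumb.top = footer.top]
3. footer.w = 249  [card.right = footer.right + 6]
4. footer.h = 38  [sidebar.top = footer.bottom + 6]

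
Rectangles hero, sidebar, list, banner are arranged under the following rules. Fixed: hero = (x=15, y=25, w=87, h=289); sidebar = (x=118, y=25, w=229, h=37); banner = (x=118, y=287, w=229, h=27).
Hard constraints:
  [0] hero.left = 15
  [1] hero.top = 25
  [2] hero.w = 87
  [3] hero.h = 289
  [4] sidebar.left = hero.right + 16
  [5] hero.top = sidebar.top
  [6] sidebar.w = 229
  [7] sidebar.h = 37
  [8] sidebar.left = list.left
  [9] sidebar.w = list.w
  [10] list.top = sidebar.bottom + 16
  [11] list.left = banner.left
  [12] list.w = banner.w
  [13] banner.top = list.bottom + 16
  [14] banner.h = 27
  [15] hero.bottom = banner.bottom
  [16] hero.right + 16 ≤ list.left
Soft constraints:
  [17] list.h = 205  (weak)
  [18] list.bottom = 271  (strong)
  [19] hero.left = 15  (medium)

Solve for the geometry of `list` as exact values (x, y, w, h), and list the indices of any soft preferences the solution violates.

1. list.x = 118  [sidebar.left = list.left]
2. list.w = 229  [sidebar.w = list.w]
3. list.y = 78  [list.top = sidebar.bottom + 16]
4. list.h = 193  [banner.top = list.bottom + 16]

list = (x=118, y=78, w=229, h=193)
violated soft preferences: 17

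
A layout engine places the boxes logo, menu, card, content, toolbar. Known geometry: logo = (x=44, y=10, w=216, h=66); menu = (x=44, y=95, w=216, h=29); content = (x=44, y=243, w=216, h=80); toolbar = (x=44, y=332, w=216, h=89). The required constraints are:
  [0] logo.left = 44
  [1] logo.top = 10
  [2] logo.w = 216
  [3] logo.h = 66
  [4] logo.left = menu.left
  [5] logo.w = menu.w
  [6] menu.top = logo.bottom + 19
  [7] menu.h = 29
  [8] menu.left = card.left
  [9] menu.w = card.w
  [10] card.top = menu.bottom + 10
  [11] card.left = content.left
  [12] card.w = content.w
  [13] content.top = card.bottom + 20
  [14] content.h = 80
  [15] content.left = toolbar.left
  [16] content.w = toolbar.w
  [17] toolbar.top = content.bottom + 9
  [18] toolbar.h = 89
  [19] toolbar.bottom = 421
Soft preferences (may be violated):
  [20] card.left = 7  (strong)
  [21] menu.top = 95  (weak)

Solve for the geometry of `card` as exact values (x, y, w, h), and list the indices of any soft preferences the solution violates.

1. card.x = 44  [menu.left = card.left]
2. card.w = 216  [menu.w = card.w]
3. card.y = 134  [card.top = menu.bottom + 10]
4. card.h = 89  [content.top = card.bottom + 20]

card = (x=44, y=134, w=216, h=89)
violated soft preferences: 20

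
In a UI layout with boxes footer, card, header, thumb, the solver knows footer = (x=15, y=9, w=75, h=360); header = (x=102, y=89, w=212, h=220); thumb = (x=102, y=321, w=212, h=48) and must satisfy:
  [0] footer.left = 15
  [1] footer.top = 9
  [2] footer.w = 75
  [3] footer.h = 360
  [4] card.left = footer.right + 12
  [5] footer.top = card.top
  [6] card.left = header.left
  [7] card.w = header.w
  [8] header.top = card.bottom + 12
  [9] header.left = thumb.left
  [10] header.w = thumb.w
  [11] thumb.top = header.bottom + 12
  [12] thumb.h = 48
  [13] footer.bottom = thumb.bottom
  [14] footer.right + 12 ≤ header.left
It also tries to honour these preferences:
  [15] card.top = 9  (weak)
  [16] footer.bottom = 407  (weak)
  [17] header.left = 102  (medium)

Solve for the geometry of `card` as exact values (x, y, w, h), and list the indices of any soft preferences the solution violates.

card = (x=102, y=9, w=212, h=68)
violated soft preferences: 16

1. card.x = 102  [card.left = footer.right + 12]
2. card.y = 9  [footer.top = card.top]
3. card.w = 212  [card.w = header.w]
4. card.h = 68  [header.top = card.bottom + 12]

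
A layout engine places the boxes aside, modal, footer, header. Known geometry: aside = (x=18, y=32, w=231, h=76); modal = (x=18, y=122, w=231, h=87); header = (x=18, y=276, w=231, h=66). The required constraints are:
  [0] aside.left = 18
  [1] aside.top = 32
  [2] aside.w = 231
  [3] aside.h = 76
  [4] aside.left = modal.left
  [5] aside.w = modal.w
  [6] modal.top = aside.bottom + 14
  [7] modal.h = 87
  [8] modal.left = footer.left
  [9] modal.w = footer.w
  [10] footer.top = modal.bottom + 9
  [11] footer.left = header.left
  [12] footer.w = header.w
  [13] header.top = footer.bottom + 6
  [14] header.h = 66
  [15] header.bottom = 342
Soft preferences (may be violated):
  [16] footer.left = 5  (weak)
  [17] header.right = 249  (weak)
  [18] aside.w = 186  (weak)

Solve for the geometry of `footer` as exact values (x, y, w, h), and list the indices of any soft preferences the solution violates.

1. footer.x = 18  [modal.left = footer.left]
2. footer.w = 231  [modal.w = footer.w]
3. footer.y = 218  [footer.top = modal.bottom + 9]
4. footer.h = 52  [header.top = footer.bottom + 6]

footer = (x=18, y=218, w=231, h=52)
violated soft preferences: 16, 18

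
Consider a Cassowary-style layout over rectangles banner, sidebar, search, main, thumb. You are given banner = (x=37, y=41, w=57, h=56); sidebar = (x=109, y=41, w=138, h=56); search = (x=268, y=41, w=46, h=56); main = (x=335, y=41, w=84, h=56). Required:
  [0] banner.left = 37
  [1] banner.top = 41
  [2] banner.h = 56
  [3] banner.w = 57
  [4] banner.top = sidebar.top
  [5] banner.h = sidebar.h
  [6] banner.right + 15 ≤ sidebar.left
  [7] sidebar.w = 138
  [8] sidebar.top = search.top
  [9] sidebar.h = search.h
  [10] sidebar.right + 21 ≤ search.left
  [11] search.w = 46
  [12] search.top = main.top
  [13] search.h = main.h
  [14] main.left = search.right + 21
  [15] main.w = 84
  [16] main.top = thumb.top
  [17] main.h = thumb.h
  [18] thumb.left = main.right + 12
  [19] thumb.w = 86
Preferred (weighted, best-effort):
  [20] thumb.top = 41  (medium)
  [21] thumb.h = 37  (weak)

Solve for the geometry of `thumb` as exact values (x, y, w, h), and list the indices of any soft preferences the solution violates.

thumb = (x=431, y=41, w=86, h=56)
violated soft preferences: 21

1. thumb.y = 41  [main.top = thumb.top]
2. thumb.h = 56  [main.h = thumb.h]
3. thumb.x = 431  [thumb.left = main.right + 12]
4. thumb.w = 86  [thumb.w = 86]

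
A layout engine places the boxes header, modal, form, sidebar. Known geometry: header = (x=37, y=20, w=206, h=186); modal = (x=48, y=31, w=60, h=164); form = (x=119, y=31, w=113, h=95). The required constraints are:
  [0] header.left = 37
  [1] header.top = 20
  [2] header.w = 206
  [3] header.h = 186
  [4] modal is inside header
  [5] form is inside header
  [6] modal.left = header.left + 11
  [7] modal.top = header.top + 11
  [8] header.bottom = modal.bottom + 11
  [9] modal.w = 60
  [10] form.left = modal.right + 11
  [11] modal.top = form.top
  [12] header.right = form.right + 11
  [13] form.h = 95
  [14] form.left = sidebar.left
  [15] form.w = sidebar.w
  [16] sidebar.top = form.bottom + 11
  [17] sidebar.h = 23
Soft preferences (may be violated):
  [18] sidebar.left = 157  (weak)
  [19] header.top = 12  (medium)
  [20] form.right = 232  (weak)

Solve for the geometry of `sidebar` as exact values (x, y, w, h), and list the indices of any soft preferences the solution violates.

sidebar = (x=119, y=137, w=113, h=23)
violated soft preferences: 18, 19

1. sidebar.x = 119  [form.left = sidebar.left]
2. sidebar.w = 113  [form.w = sidebar.w]
3. sidebar.y = 137  [sidebar.top = form.bottom + 11]
4. sidebar.h = 23  [sidebar.h = 23]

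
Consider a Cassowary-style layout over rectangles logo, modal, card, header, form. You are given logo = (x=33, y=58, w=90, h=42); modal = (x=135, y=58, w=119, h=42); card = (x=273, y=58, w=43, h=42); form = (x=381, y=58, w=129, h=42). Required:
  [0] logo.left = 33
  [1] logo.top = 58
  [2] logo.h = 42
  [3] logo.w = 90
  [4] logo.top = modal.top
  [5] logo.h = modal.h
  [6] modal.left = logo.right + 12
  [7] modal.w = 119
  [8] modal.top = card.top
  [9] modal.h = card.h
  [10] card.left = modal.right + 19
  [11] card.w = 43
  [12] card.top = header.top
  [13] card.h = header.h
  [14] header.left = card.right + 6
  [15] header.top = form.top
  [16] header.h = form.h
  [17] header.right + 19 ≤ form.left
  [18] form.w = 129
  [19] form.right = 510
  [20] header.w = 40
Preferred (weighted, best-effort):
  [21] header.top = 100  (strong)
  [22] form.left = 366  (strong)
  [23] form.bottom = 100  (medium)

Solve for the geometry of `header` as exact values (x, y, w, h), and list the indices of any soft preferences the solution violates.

header = (x=322, y=58, w=40, h=42)
violated soft preferences: 21, 22

1. header.y = 58  [card.top = header.top]
2. header.h = 42  [card.h = header.h]
3. header.x = 322  [header.left = card.right + 6]
4. header.w = 40  [header.w = 40]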